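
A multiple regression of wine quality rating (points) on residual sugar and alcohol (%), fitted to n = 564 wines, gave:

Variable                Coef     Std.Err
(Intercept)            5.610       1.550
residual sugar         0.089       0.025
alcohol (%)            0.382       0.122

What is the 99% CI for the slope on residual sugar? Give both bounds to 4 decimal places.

(0.0244, 0.1536)

Read off: b = 0.089, SE = 0.025 for residual sugar.
df = n − k − 1 = 564 − 2 − 1 = 561.
t* = t_{0.005, 561} = 2.584621.
Margin = t* × SE = 2.584621 × 0.025 = 0.064616.
CI: 0.089 ± 0.064616 → (0.0244, 0.1536).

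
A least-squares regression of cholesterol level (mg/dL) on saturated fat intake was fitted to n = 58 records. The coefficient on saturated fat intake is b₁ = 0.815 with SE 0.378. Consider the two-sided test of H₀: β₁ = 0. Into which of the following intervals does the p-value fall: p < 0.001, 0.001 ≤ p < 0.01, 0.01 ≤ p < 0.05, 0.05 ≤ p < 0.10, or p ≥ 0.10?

0.01 ≤ p < 0.05

t = 0.815 / 0.378 = 2.156.
df = n − 2 = 58 − 2 = 56.
Two-sided p = 2·P(T_{56} > |t|) ≈ 0.0354.
So 0.01 ≤ p < 0.05.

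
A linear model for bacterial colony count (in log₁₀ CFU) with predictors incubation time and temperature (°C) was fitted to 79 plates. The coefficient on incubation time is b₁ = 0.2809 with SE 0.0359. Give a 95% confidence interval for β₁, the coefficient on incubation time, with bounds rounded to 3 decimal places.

df = n − k − 1 = 79 − 2 − 1 = 76.
t* = t_{0.025, 76} = 1.991673.
Margin = t* × SE = 1.991673 × 0.0359 = 0.07150.
CI: 0.2809 ± 0.07150 → (0.209, 0.352).
With 95% confidence, each one-unit increase in incubation time is associated with a change of between 0.209 and 0.352 log₁₀ CFU in bacterial colony count, holding the other predictors fixed.

(0.209, 0.352)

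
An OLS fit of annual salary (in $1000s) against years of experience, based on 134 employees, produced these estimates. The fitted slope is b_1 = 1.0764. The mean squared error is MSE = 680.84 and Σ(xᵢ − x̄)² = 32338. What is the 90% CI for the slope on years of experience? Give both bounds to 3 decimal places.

(0.836, 1.317)

SE(b_1) = √(MSE/Sₓₓ) = √(680.84/32338) = 0.1451.
df = n − 2 = 132.
t* = t_{0.05, 132} = 1.656479.
Margin = t* × SE = 1.656479 × 0.1451 = 0.24035.
CI: 1.0764 ± 0.24035 → (0.836, 1.317).
With 90% confidence, each one-unit increase in years of experience is associated with a change of between 0.836 and 1.317 $1000s in annual salary.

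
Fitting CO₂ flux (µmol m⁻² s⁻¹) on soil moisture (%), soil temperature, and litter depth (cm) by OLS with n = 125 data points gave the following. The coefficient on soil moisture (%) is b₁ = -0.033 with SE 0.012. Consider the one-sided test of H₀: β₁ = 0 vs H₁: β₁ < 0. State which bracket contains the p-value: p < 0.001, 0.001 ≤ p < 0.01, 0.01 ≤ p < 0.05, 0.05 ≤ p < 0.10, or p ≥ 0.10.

0.001 ≤ p < 0.01

t = -0.033 / 0.012 = -2.750.
df = n − k − 1 = 125 − 3 − 1 = 121.
One-sided p = P(T_{121} < t) ≈ 0.0034.
So 0.001 ≤ p < 0.01.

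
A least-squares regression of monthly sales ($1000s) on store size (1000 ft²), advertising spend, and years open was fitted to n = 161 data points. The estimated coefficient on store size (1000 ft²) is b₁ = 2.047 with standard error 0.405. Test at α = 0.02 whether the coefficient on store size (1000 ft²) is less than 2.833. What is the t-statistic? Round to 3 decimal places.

t = -1.941

H₀: β₁ = 2.833 vs H₁: β₁ < 2.833.
t = (b₁ − β₁⁰)/SE = (2.047 − 2.833) / 0.405 = -1.941.
df = n − k − 1 = 161 − 3 − 1 = 157.
One-sided p ≈ 0.0270, which is ≥ 0.02, so fail to reject H₀.
The data do not give significant evidence that the true slope on store size (1000 ft²) is below 2.833 $1000s per unit, holding the other predictors fixed.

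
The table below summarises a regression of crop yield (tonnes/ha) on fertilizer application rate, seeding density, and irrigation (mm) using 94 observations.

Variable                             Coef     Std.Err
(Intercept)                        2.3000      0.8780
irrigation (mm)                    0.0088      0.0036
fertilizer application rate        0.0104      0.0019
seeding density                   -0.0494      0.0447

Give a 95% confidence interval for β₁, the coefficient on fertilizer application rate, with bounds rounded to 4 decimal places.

(0.0066, 0.0142)

Read off: b = 0.0104, SE = 0.0019 for fertilizer application rate.
df = n − k − 1 = 94 − 3 − 1 = 90.
t* = t_{0.025, 90} = 1.986675.
Margin = t* × SE = 1.986675 × 0.0019 = 0.003775.
CI: 0.0104 ± 0.003775 → (0.0066, 0.0142).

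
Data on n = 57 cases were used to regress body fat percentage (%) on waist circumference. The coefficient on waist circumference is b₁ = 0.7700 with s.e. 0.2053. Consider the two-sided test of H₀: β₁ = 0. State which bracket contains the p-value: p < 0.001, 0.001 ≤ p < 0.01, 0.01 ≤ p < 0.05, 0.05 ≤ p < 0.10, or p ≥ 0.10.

p < 0.001

t = 0.7700 / 0.2053 = 3.751.
df = n − 2 = 57 − 2 = 55.
Two-sided p = 2·P(T_{55} > |t|) ≈ 0.0004.
So p < 0.001.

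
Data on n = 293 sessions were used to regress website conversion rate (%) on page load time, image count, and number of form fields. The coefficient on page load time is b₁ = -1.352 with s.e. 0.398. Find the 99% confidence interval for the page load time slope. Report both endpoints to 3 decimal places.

df = n − k − 1 = 293 − 3 − 1 = 289.
t* = t_{0.005, 289} = 2.592948.
Margin = t* × SE = 2.592948 × 0.398 = 1.03199.
CI: -1.352 ± 1.03199 → (-2.384, -0.320).
With 99% confidence, each one-unit increase in page load time is associated with a change of between -2.384 and -0.320 % in website conversion rate, holding the other predictors fixed.

(-2.384, -0.320)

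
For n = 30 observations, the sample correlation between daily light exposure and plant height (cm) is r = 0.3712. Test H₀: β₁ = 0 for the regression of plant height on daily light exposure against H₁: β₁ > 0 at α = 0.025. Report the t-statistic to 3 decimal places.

t = 2.115

t = r·√(n − 2)/√(1 − r²) = 0.3712·√28/√0.862211 = 2.115.
df = n − 2 = 28.
One-sided p ≈ 0.0217, which is < 0.025, so reject H₀.
There is evidence of a linear association between daily light exposure and plant height.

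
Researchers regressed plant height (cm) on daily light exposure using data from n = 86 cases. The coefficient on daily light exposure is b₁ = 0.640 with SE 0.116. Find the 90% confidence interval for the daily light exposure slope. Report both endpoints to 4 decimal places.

(0.4471, 0.8329)

df = n − 2 = 86 − 2 = 84.
t* = t_{0.05, 84} = 1.663197.
Margin = t* × SE = 1.663197 × 0.116 = 0.192931.
CI: 0.640 ± 0.192931 → (0.4471, 0.8329).
With 90% confidence, each one-unit increase in daily light exposure is associated with a change of between 0.4471 and 0.8329 cm in plant height.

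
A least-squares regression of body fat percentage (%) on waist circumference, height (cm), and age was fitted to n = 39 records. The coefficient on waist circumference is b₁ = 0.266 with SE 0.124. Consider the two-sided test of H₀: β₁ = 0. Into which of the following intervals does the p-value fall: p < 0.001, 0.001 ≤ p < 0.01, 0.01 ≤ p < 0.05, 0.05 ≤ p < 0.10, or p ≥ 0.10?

0.01 ≤ p < 0.05

t = 0.266 / 0.124 = 2.145.
df = n − k − 1 = 39 − 3 − 1 = 35.
Two-sided p = 2·P(T_{35} > |t|) ≈ 0.0390.
So 0.01 ≤ p < 0.05.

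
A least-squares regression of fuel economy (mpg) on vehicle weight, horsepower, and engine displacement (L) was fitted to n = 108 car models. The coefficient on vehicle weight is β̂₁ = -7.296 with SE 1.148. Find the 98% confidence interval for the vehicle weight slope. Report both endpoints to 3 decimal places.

df = n − k − 1 = 108 − 3 − 1 = 104.
t* = t_{0.01, 104} = 2.362739.
Margin = t* × SE = 2.362739 × 1.148 = 2.71242.
CI: -7.296 ± 2.71242 → (-10.008, -4.584).
With 98% confidence, each one-unit increase in vehicle weight is associated with a change of between -10.008 and -4.584 mpg in fuel economy, holding the other predictors fixed.

(-10.008, -4.584)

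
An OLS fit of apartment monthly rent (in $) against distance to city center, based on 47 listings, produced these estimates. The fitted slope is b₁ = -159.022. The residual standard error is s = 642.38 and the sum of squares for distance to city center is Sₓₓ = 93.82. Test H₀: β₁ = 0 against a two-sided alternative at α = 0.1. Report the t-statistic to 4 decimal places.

t = -2.3978

SE(b₁) = s/√Sₓₓ = 642.38/√93.82 = 66.32.
t = -159.022 / 66.32 = -2.3978.
df = n − 2 = 45.
Two-sided p ≈ 0.0207, which is < 0.1, so reject H₀.
There is evidence that distance to city center is associated with apartment monthly rent.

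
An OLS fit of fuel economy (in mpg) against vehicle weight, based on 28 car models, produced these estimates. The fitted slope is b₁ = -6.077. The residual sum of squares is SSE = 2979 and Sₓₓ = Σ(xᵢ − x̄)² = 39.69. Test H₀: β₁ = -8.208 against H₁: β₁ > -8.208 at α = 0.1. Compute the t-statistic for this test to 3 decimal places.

MSE = SSE/(n − 2) = 2979/26 = 114.577.
SE(b₁) = √(MSE/Sₓₓ) = √(114.577/39.69) = 1.69906.
t = (-6.077 − (-8.208)) / 1.69906 = 1.254.
df = n − 2 = 26.
One-sided p ≈ 0.1105, which is ≥ 0.1, so fail to reject H₀.
The data do not give significant evidence that the true slope on vehicle weight exceeds -8.208 mpg per unit.

t = 1.254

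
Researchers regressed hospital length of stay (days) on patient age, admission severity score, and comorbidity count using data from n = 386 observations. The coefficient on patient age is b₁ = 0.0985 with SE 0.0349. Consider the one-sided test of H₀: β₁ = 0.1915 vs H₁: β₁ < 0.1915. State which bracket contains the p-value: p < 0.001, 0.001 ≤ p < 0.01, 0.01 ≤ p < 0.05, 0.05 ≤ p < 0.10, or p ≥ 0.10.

0.001 ≤ p < 0.01

t = (0.0985 − 0.1915) / 0.0349 = -2.665.
df = n − k − 1 = 386 − 3 − 1 = 382.
One-sided p = P(T_{382} < t) ≈ 0.0040.
So 0.001 ≤ p < 0.01.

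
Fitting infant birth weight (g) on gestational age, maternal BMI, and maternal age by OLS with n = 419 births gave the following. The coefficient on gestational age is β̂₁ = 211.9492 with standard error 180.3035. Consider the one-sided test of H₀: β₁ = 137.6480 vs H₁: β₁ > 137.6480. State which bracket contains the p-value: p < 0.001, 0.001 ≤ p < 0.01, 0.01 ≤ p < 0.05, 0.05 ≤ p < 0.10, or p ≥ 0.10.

p ≥ 0.10

t = (211.9492 − 137.6480) / 180.3035 = 0.412.
df = n − k − 1 = 419 − 3 − 1 = 415.
One-sided p = P(T_{415} > t) ≈ 0.3402.
So p ≥ 0.10.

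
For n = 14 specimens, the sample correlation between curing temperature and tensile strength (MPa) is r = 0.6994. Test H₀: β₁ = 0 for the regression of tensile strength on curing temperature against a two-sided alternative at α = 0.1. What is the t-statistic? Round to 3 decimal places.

t = r·√(n − 2)/√(1 − r²) = 0.6994·√12/√0.51084 = 3.390.
df = n − 2 = 12.
Two-sided p ≈ 0.0054, which is < 0.1, so reject H₀.
There is evidence of a linear association between curing temperature and tensile strength.

t = 3.390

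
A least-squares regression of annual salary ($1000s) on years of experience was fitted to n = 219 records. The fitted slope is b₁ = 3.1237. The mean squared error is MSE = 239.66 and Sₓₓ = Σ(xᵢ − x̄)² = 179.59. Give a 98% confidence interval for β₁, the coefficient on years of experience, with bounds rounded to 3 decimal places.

(0.416, 5.831)

SE(b₁) = √(MSE/Sₓₓ) = √(239.66/179.59) = 1.1552.
df = n − 2 = 217.
t* = t_{0.01, 217} = 2.343655.
Margin = t* × SE = 2.343655 × 1.1552 = 2.70739.
CI: 3.1237 ± 2.70739 → (0.416, 5.831).
With 98% confidence, each one-unit increase in years of experience is associated with a change of between 0.416 and 5.831 $1000s in annual salary.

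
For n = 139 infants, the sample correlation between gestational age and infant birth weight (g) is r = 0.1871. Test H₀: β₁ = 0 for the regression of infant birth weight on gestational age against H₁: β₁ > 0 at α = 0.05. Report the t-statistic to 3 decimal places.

t = r·√(n − 2)/√(1 − r²) = 0.1871·√137/√0.964994 = 2.229.
df = n − 2 = 137.
One-sided p ≈ 0.0137, which is < 0.05, so reject H₀.
There is evidence of a linear association between gestational age and infant birth weight.

t = 2.229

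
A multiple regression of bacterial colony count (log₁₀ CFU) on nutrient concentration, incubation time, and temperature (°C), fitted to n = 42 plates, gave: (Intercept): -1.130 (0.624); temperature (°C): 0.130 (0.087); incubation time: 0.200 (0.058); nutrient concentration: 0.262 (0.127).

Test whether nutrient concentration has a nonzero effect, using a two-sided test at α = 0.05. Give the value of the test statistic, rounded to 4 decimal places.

Read off: b = 0.262, SE = 0.127 for nutrient concentration.
H₀: β₁ = 0 vs H₁: β₁ ≠ 0.
t = 0.262 / 0.127 = 2.0630.
df = n − k − 1 = 42 − 3 − 1 = 38.
Two-sided p ≈ 0.0460, which is < 0.05, so reject H₀.
There is evidence that nutrient concentration is associated with bacterial colony count, holding the other predictors fixed.

t = 2.0630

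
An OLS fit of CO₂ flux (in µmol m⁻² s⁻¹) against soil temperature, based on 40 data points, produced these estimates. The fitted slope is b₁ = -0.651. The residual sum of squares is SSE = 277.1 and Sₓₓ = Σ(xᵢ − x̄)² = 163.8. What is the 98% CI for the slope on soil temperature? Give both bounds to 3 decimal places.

(-1.163, -0.139)

MSE = SSE/(n − 2) = 277.1/38 = 7.29211.
SE(b₁) = √(MSE/Sₓₓ) = √(7.29211/163.8) = 0.210994.
df = n − 2 = 38.
t* = t_{0.01, 38} = 2.428568.
Margin = t* × SE = 2.428568 × 0.210994 = 0.51241.
CI: -0.651 ± 0.51241 → (-1.163, -0.139).
With 98% confidence, each one-unit increase in soil temperature is associated with a change of between -1.163 and -0.139 µmol m⁻² s⁻¹ in CO₂ flux.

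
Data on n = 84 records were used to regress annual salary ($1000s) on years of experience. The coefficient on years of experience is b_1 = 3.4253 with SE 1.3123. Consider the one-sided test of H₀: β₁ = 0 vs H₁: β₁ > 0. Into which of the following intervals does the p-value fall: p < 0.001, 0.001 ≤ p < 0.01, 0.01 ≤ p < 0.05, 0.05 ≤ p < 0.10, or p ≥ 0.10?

t = 3.4253 / 1.3123 = 2.610.
df = n − 2 = 84 − 2 = 82.
One-sided p = P(T_{82} > t) ≈ 0.0054.
So 0.001 ≤ p < 0.01.

0.001 ≤ p < 0.01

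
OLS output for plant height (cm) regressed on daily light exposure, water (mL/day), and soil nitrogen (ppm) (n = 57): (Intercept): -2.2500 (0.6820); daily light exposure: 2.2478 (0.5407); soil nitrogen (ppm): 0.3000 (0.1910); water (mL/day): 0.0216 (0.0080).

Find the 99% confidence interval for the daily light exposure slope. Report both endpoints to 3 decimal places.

Read off: b = 2.2478, SE = 0.5407 for daily light exposure.
df = n − k − 1 = 57 − 3 − 1 = 53.
t* = t_{0.005, 53} = 2.671823.
Margin = t* × SE = 2.671823 × 0.5407 = 1.44465.
CI: 2.2478 ± 1.44465 → (0.803, 3.692).

(0.803, 3.692)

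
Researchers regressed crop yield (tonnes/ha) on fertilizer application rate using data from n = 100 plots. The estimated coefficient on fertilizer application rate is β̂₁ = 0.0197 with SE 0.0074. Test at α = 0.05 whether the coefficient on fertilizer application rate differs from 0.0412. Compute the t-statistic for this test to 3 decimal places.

H₀: β₁ = 0.0412 vs H₁: β₁ ≠ 0.0412.
t = (β̂₁ − β₁⁰)/SE = (0.0197 − 0.0412) / 0.0074 = -2.905.
df = n − 2 = 100 − 2 = 98.
Two-sided p ≈ 0.0045, which is < 0.05, so reject H₀.
There is evidence that the true slope on fertilizer application rate differs from 0.0412 tonnes/ha per unit.

t = -2.905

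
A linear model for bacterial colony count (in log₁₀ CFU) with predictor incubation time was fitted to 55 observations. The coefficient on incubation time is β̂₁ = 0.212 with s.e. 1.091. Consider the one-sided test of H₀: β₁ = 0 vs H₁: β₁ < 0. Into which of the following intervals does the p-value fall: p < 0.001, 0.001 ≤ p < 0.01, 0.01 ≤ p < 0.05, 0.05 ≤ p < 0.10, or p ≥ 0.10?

p ≥ 0.10

t = 0.212 / 1.091 = 0.194.
df = n − 2 = 55 − 2 = 53.
One-sided p = P(T_{53} < t) ≈ 0.5767.
So p ≥ 0.10.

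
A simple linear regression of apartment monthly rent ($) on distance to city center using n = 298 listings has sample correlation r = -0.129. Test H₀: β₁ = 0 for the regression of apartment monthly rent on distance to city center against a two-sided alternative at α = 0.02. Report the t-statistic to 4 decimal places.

t = -2.2381

t = r·√(n − 2)/√(1 − r²) = -0.129·√296/√0.983359 = -2.2381.
df = n − 2 = 296.
Two-sided p ≈ 0.0260, which is ≥ 0.02, so fail to reject H₀.
The data do not give significant evidence of a linear association between distance to city center and apartment monthly rent.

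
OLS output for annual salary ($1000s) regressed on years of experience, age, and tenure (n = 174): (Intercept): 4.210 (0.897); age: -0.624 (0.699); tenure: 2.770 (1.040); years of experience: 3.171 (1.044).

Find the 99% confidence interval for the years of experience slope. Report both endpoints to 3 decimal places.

(0.451, 5.891)

Read off: b = 3.171, SE = 1.044 for years of experience.
df = n − k − 1 = 174 − 3 − 1 = 170.
t* = t_{0.005, 170} = 2.605058.
Margin = t* × SE = 2.605058 × 1.044 = 2.71968.
CI: 3.171 ± 2.71968 → (0.451, 5.891).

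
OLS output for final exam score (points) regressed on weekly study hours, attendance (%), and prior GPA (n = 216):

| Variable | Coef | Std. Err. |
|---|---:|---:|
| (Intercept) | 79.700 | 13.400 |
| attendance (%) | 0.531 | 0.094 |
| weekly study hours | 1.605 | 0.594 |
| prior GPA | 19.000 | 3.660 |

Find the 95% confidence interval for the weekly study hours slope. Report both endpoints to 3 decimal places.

(0.434, 2.776)

Read off: b = 1.605, SE = 0.594 for weekly study hours.
df = n − k − 1 = 216 − 3 − 1 = 212.
t* = t_{0.025, 212} = 1.971217.
Margin = t* × SE = 1.971217 × 0.594 = 1.17090.
CI: 1.605 ± 1.17090 → (0.434, 2.776).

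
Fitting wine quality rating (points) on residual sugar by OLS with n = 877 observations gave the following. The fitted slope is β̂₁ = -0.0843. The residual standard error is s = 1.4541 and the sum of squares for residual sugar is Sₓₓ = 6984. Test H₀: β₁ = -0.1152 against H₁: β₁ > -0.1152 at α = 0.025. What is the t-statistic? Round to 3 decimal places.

SE(β̂₁) = s/√Sₓₓ = 1.4541/√6984 = 0.0173997.
t = (-0.0843 − (-0.1152)) / 0.0173997 = 1.776.
df = n − 2 = 875.
One-sided p ≈ 0.0380, which is ≥ 0.025, so fail to reject H₀.
The data do not give significant evidence that the true slope on residual sugar exceeds -0.1152 points per unit.

t = 1.776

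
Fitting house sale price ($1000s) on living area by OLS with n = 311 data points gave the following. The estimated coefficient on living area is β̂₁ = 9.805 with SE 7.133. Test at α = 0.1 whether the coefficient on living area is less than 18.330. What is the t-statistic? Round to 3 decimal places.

t = -1.195

H₀: β₁ = 18.330 vs H₁: β₁ < 18.330.
t = (β̂₁ − β₁⁰)/SE = (9.805 − 18.330) / 7.133 = -1.195.
df = n − 2 = 311 − 2 = 309.
One-sided p ≈ 0.1165, which is ≥ 0.1, so fail to reject H₀.
The data do not give significant evidence that the true slope on living area is below 18.330 $1000s per unit.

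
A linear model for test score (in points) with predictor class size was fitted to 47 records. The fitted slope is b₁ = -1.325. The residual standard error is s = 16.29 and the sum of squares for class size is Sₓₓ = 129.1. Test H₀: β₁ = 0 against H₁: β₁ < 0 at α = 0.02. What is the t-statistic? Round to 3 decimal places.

t = -0.924

SE(b₁) = s/√Sₓₓ = 16.29/√129.1 = 1.4337.
t = -1.325 / 1.4337 = -0.924.
df = n − 2 = 45.
One-sided p ≈ 0.1802, which is ≥ 0.02, so fail to reject H₀.
The data do not give significant evidence that the true slope on class size is negative.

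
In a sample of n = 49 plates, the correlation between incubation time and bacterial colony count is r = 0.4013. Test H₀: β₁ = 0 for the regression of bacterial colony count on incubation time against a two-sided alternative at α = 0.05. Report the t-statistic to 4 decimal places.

t = 3.0036

t = r·√(n − 2)/√(1 − r²) = 0.4013·√47/√0.838958 = 3.0036.
df = n − 2 = 47.
Two-sided p ≈ 0.0043, which is < 0.05, so reject H₀.
There is evidence of a linear association between incubation time and bacterial colony count.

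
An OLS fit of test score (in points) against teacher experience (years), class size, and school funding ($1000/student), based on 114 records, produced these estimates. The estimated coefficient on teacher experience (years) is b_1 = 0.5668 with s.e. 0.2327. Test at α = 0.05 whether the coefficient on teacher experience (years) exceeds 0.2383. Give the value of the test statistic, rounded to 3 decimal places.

H₀: β₁ = 0.2383 vs H₁: β₁ > 0.2383.
t = (b_1 − β₁⁰)/SE = (0.5668 − 0.2383) / 0.2327 = 1.412.
df = n − k − 1 = 114 − 3 − 1 = 110.
One-sided p ≈ 0.0804, which is ≥ 0.05, so fail to reject H₀.
The data do not give significant evidence that the true slope on teacher experience (years) exceeds 0.2383 points per unit, holding the other predictors fixed.

t = 1.412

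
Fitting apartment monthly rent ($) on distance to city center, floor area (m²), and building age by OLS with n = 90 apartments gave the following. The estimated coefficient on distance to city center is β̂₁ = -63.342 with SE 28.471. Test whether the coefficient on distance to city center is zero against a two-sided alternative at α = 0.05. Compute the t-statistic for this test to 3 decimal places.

H₀: β₁ = 0 vs H₁: β₁ ≠ 0.
t = (β̂₁ − β₁⁰)/SE = -63.342 / 28.471 = -2.225.
df = n − k − 1 = 90 − 3 − 1 = 86.
Two-sided p ≈ 0.0287, which is < 0.05, so reject H₀.
There is evidence that distance to city center is associated with apartment monthly rent, holding the other predictors fixed.

t = -2.225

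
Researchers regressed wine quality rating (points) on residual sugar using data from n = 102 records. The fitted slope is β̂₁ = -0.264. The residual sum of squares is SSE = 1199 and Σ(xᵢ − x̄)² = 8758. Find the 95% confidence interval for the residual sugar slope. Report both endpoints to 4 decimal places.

(-0.3374, -0.1906)

MSE = SSE/(n − 2) = 1199/100 = 11.99.
SE(β̂₁) = √(MSE/Sₓₓ) = √(11.99/8758) = 0.0370005.
df = n − 2 = 100.
t* = t_{0.025, 100} = 1.983972.
Margin = t* × SE = 1.983972 × 0.0370005 = 0.073408.
CI: -0.264 ± 0.073408 → (-0.3374, -0.1906).
With 95% confidence, each one-unit increase in residual sugar is associated with a change of between -0.3374 and -0.1906 points in wine quality rating.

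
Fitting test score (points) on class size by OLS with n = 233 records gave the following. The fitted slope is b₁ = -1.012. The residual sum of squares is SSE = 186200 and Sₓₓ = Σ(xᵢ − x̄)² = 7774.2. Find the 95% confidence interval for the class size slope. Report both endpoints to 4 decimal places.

MSE = SSE/(n − 2) = 186200/231 = 806.061.
SE(b₁) = √(MSE/Sₓₓ) = √(806.061/7774.2) = 0.322.
df = n − 2 = 231.
t* = t_{0.025, 231} = 1.970287.
Margin = t* × SE = 1.970287 × 0.322 = 0.634432.
CI: -1.012 ± 0.634432 → (-1.6464, -0.3776).
With 95% confidence, each one-unit increase in class size is associated with a change of between -1.6464 and -0.3776 points in test score.

(-1.6464, -0.3776)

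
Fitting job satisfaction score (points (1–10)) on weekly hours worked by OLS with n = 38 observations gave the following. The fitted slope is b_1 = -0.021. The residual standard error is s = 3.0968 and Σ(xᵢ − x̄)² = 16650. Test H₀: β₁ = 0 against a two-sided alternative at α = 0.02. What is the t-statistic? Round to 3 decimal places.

t = -0.875

SE(b_1) = s/√Sₓₓ = 3.0968/√16650 = 0.0239997.
t = -0.021 / 0.0239997 = -0.875.
df = n − 2 = 36.
Two-sided p ≈ 0.3874, which is ≥ 0.02, so fail to reject H₀.
The data do not give significant evidence of an association between weekly hours worked and job satisfaction score.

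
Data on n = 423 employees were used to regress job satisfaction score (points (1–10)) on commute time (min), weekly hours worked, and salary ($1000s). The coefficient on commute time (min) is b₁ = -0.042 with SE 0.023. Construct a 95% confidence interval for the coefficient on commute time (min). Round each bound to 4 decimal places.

df = n − k − 1 = 423 − 3 − 1 = 419.
t* = t_{0.025, 419} = 1.965642.
Margin = t* × SE = 1.965642 × 0.023 = 0.045210.
CI: -0.042 ± 0.045210 → (-0.0872, 0.0032).
With 95% confidence, each one-unit increase in commute time (min) is associated with a change of between -0.0872 and 0.0032 points (1–10) in job satisfaction score, holding the other predictors fixed.

(-0.0872, 0.0032)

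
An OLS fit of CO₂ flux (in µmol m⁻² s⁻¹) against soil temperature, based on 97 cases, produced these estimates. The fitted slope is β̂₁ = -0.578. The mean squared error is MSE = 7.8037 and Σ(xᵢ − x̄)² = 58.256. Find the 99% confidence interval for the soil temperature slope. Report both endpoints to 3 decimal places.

(-1.540, 0.384)

SE(β̂₁) = √(MSE/Sₓₓ) = √(7.8037/58.256) = 0.365999.
df = n − 2 = 95.
t* = t_{0.005, 95} = 2.628576.
Margin = t* × SE = 2.628576 × 0.365999 = 0.96206.
CI: -0.578 ± 0.96206 → (-1.540, 0.384).
With 99% confidence, each one-unit increase in soil temperature is associated with a change of between -1.540 and 0.384 µmol m⁻² s⁻¹ in CO₂ flux.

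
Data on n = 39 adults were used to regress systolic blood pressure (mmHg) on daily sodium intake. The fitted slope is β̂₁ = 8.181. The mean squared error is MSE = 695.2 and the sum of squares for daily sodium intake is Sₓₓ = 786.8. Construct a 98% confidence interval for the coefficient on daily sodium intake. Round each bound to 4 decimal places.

(5.8955, 10.4665)

SE(β̂₁) = √(MSE/Sₓₓ) = √(695.2/786.8) = 0.939989.
df = n − 2 = 37.
t* = t_{0.01, 37} = 2.431447.
Margin = t* × SE = 2.431447 × 0.939989 = 2.285533.
CI: 8.181 ± 2.285533 → (5.8955, 10.4665).
With 98% confidence, each one-unit increase in daily sodium intake is associated with a change of between 5.8955 and 10.4665 mmHg in systolic blood pressure.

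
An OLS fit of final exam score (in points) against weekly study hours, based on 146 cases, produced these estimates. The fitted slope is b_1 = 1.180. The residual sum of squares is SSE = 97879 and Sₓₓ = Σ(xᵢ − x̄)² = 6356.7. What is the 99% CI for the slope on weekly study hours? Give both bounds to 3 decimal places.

(0.326, 2.034)

MSE = SSE/(n − 2) = 97879/144 = 679.715.
SE(b_1) = √(MSE/Sₓₓ) = √(679.715/6356.7) = 0.327.
df = n − 2 = 144.
t* = t_{0.005, 144} = 2.610402.
Margin = t* × SE = 2.610402 × 0.327 = 0.85360.
CI: 1.180 ± 0.85360 → (0.326, 2.034).
With 99% confidence, each one-unit increase in weekly study hours is associated with a change of between 0.326 and 2.034 points in final exam score.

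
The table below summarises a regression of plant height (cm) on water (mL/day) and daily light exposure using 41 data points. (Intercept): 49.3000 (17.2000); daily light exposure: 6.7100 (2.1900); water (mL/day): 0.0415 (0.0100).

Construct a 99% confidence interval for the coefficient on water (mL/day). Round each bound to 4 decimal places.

Read off: b = 0.0415, SE = 0.0100 for water (mL/day).
df = n − k − 1 = 41 − 2 − 1 = 38.
t* = t_{0.005, 38} = 2.711558.
Margin = t* × SE = 2.711558 × 0.0100 = 0.027116.
CI: 0.0415 ± 0.027116 → (0.0144, 0.0686).

(0.0144, 0.0686)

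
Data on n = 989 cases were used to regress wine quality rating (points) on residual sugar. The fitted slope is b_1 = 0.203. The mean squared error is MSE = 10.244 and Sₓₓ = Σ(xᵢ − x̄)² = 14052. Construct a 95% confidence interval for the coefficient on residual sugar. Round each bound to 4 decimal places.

(0.1500, 0.2560)

SE(b_1) = √(MSE/Sₓₓ) = √(10.244/14052) = 0.0270001.
df = n − 2 = 987.
t* = t_{0.025, 987} = 1.96237.
Margin = t* × SE = 1.96237 × 0.0270001 = 0.052984.
CI: 0.203 ± 0.052984 → (0.1500, 0.2560).
With 95% confidence, each one-unit increase in residual sugar is associated with a change of between 0.1500 and 0.2560 points in wine quality rating.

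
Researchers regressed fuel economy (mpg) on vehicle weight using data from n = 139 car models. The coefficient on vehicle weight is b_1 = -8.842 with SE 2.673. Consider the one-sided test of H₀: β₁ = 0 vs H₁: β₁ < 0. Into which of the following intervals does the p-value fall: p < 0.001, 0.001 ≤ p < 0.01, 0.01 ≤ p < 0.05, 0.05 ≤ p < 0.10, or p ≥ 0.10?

t = -8.842 / 2.673 = -3.308.
df = n − 2 = 139 − 2 = 137.
One-sided p = P(T_{137} < t) ≈ 0.0006.
So p < 0.001.

p < 0.001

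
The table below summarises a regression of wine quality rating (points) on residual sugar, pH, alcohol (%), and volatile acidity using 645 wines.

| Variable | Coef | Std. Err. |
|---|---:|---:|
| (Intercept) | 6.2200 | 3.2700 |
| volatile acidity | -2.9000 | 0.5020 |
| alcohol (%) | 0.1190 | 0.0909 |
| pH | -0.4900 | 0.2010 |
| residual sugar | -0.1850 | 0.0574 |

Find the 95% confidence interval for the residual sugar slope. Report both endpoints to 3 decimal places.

Read off: b = -0.1850, SE = 0.0574 for residual sugar.
df = n − k − 1 = 645 − 4 − 1 = 640.
t* = t_{0.025, 640} = 1.963678.
Margin = t* × SE = 1.963678 × 0.0574 = 0.11272.
CI: -0.1850 ± 0.11272 → (-0.298, -0.072).

(-0.298, -0.072)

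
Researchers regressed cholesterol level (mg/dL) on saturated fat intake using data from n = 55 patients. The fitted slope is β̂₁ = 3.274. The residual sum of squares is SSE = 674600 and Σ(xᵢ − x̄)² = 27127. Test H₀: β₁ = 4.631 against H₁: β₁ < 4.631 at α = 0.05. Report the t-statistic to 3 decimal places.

t = -1.981

MSE = SSE/(n − 2) = 674600/53 = 12728.3.
SE(β̂₁) = √(MSE/Sₓₓ) = √(12728.3/27127) = 0.68499.
t = (3.274 − 4.631) / 0.68499 = -1.981.
df = n − 2 = 53.
One-sided p ≈ 0.0264, which is < 0.05, so reject H₀.
There is evidence that the true slope on saturated fat intake is below 4.631 mg/dL per unit.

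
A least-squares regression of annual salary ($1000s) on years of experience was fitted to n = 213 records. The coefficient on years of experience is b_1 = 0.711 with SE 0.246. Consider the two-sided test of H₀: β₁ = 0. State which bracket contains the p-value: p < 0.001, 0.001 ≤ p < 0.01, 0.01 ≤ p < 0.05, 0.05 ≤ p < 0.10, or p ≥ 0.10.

0.001 ≤ p < 0.01

t = 0.711 / 0.246 = 2.890.
df = n − 2 = 213 − 2 = 211.
Two-sided p = 2·P(T_{211} > |t|) ≈ 0.0043.
So 0.001 ≤ p < 0.01.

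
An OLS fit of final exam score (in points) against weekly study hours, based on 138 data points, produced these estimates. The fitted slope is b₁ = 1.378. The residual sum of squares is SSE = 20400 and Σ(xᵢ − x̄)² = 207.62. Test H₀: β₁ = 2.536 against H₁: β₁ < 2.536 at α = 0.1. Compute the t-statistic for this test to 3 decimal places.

t = -1.362

MSE = SSE/(n − 2) = 20400/136 = 150.
SE(b₁) = √(MSE/Sₓₓ) = √(150/207.62) = 0.849985.
t = (1.378 − 2.536) / 0.849985 = -1.362.
df = n − 2 = 136.
One-sided p ≈ 0.0877, which is < 0.1, so reject H₀.
There is evidence that the true slope on weekly study hours is below 2.536 points per unit.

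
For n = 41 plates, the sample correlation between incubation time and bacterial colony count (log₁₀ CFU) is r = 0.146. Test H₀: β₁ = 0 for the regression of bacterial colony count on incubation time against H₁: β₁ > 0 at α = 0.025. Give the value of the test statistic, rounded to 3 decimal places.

t = 0.922

t = r·√(n − 2)/√(1 − r²) = 0.146·√39/√0.978684 = 0.922.
df = n − 2 = 39.
One-sided p ≈ 0.1812, which is ≥ 0.025, so fail to reject H₀.
The data do not give significant evidence of a linear association between incubation time and bacterial colony count.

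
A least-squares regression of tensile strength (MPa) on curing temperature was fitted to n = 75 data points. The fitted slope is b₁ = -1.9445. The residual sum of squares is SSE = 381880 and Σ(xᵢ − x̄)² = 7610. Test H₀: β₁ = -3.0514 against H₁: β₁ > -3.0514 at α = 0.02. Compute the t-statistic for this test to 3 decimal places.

t = 1.335

MSE = SSE/(n − 2) = 381880/73 = 5231.23.
SE(b₁) = √(MSE/Sₓₓ) = √(5231.23/7610) = 0.829105.
t = (-1.9445 − (-3.0514)) / 0.829105 = 1.335.
df = n − 2 = 73.
One-sided p ≈ 0.0930, which is ≥ 0.02, so fail to reject H₀.
The data do not give significant evidence that the true slope on curing temperature exceeds -3.0514 MPa per unit.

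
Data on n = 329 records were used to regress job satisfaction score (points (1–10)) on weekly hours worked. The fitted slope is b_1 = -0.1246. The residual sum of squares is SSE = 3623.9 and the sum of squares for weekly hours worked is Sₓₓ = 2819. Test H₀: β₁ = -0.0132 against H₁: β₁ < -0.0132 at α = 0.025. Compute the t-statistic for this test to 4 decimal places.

t = -1.7767

MSE = SSE/(n − 2) = 3623.9/327 = 11.0823.
SE(b_1) = √(MSE/Sₓₓ) = √(11.0823/2819) = 0.0626999.
t = (-0.1246 − (-0.0132)) / 0.0626999 = -1.7767.
df = n − 2 = 327.
One-sided p ≈ 0.0383, which is ≥ 0.025, so fail to reject H₀.
The data do not give significant evidence that the true slope on weekly hours worked is below -0.0132 points (1–10) per unit.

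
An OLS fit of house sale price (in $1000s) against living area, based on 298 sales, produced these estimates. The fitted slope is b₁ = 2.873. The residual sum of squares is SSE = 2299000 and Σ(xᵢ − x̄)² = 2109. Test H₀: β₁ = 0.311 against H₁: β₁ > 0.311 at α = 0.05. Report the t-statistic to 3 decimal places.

MSE = SSE/(n − 2) = 2299000/296 = 7766.89.
SE(b₁) = √(MSE/Sₓₓ) = √(7766.89/2109) = 1.91905.
t = (2.873 − 0.311) / 1.91905 = 1.335.
df = n − 2 = 296.
One-sided p ≈ 0.0914, which is ≥ 0.05, so fail to reject H₀.
The data do not give significant evidence that the true slope on living area exceeds 0.311 $1000s per unit.

t = 1.335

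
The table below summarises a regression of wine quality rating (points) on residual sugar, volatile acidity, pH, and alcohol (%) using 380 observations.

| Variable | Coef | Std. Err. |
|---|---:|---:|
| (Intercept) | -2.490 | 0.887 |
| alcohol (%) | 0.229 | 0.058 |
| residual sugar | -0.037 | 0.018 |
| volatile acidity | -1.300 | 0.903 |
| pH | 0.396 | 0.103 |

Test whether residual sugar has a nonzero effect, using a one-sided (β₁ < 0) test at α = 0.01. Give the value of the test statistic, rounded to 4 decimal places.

Read off: b = -0.037, SE = 0.018 for residual sugar.
H₀: β₁ = 0 vs H₁: β₁ < 0.
t = -0.037 / 0.018 = -2.0556.
df = n − k − 1 = 380 − 4 − 1 = 375.
One-sided p ≈ 0.0203, which is ≥ 0.01, so fail to reject H₀.
The data do not give significant evidence that the true slope on residual sugar is negative, holding the other predictors fixed.

t = -2.0556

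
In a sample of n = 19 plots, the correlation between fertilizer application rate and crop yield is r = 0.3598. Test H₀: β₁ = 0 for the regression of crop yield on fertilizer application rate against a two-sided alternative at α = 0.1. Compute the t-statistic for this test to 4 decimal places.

t = r·√(n − 2)/√(1 − r²) = 0.3598·√17/√0.870544 = 1.5900.
df = n − 2 = 17.
Two-sided p ≈ 0.1303, which is ≥ 0.1, so fail to reject H₀.
The data do not give significant evidence of a linear association between fertilizer application rate and crop yield.

t = 1.5900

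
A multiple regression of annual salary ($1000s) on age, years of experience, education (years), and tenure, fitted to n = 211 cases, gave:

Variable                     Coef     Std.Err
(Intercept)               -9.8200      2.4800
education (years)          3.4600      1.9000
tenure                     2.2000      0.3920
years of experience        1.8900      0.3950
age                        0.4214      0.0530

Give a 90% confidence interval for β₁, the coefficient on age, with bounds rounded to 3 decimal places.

(0.334, 0.509)

Read off: b = 0.4214, SE = 0.0530 for age.
df = n − k − 1 = 211 − 4 − 1 = 206.
t* = t_{0.05, 206} = 1.652284.
Margin = t* × SE = 1.652284 × 0.0530 = 0.08757.
CI: 0.4214 ± 0.08757 → (0.334, 0.509).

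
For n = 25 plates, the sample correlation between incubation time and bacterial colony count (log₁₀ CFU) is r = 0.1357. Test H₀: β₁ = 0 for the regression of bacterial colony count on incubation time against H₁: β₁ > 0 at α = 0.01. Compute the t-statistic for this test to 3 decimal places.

t = r·√(n − 2)/√(1 − r²) = 0.1357·√23/√0.981586 = 0.657.
df = n − 2 = 23.
One-sided p ≈ 0.2589, which is ≥ 0.01, so fail to reject H₀.
The data do not give significant evidence of a linear association between incubation time and bacterial colony count.

t = 0.657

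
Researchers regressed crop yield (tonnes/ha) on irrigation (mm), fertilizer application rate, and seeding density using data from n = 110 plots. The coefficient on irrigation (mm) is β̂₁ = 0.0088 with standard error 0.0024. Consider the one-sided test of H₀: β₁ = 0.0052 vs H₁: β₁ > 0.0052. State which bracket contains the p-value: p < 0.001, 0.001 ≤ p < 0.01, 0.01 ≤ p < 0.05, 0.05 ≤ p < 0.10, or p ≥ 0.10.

0.05 ≤ p < 0.10

t = (0.0088 − 0.0052) / 0.0024 = 1.500.
df = n − k − 1 = 110 − 3 − 1 = 106.
One-sided p = P(T_{106} > t) ≈ 0.0683.
So 0.05 ≤ p < 0.10.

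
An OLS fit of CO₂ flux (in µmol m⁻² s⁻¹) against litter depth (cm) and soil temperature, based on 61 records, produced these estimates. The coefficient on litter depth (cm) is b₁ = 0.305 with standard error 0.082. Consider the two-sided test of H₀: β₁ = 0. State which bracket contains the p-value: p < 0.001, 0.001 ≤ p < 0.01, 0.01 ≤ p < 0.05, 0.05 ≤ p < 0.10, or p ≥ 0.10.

p < 0.001

t = 0.305 / 0.082 = 3.720.
df = n − k − 1 = 61 − 2 − 1 = 58.
Two-sided p = 2·P(T_{58} > |t|) ≈ 0.0005.
So p < 0.001.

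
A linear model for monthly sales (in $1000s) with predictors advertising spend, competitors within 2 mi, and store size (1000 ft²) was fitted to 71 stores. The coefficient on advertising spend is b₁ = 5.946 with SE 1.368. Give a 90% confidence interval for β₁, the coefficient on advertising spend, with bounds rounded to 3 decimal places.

df = n − k − 1 = 71 − 3 − 1 = 67.
t* = t_{0.05, 67} = 1.667916.
Margin = t* × SE = 1.667916 × 1.368 = 2.28171.
CI: 5.946 ± 2.28171 → (3.664, 8.228).
With 90% confidence, each one-unit increase in advertising spend is associated with a change of between 3.664 and 8.228 $1000s in monthly sales, holding the other predictors fixed.

(3.664, 8.228)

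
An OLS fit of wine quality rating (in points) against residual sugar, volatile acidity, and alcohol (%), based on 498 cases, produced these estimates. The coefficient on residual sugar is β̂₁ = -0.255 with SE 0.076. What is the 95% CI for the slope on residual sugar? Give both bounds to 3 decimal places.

(-0.404, -0.106)

df = n − k − 1 = 498 − 3 − 1 = 494.
t* = t_{0.025, 494} = 1.964778.
Margin = t* × SE = 1.964778 × 0.076 = 0.14932.
CI: -0.255 ± 0.14932 → (-0.404, -0.106).
With 95% confidence, each one-unit increase in residual sugar is associated with a change of between -0.404 and -0.106 points in wine quality rating, holding the other predictors fixed.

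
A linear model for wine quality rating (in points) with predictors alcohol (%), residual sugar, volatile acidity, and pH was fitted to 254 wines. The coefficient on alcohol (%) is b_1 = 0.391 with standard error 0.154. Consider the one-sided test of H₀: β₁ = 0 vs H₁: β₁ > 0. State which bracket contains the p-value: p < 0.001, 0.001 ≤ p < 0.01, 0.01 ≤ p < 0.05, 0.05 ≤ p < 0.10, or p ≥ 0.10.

t = 0.391 / 0.154 = 2.539.
df = n − k − 1 = 254 − 4 − 1 = 249.
One-sided p = P(T_{249} > t) ≈ 0.0059.
So 0.001 ≤ p < 0.01.

0.001 ≤ p < 0.01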